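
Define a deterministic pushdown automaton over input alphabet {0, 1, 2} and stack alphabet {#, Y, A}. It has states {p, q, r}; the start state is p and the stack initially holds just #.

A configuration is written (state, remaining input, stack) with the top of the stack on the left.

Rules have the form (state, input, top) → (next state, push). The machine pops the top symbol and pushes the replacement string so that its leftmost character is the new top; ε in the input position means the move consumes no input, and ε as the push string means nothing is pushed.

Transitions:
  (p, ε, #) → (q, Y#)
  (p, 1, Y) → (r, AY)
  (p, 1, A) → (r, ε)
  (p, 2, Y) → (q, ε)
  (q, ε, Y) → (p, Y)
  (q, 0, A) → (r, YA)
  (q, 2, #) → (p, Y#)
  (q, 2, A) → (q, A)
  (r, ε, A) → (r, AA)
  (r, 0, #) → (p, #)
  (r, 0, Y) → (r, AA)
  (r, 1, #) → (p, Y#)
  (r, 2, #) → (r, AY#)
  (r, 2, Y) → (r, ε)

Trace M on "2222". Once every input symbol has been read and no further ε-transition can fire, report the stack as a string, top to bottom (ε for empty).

Y#

(p, 2222, #)
  ε-move, top #: go to q, push Y# → (q, 2222, Y#)
  ε-move, top Y: go to p, push Y → (p, 2222, Y#)
  read 2, top Y: go to q, push ε → (q, 222, #)
  read 2, top #: go to p, push Y# → (p, 22, Y#)
  read 2, top Y: go to q, push ε → (q, 2, #)
  read 2, top #: go to p, push Y# → (p, ε, Y#)
All input consumed in state p with stack Y#.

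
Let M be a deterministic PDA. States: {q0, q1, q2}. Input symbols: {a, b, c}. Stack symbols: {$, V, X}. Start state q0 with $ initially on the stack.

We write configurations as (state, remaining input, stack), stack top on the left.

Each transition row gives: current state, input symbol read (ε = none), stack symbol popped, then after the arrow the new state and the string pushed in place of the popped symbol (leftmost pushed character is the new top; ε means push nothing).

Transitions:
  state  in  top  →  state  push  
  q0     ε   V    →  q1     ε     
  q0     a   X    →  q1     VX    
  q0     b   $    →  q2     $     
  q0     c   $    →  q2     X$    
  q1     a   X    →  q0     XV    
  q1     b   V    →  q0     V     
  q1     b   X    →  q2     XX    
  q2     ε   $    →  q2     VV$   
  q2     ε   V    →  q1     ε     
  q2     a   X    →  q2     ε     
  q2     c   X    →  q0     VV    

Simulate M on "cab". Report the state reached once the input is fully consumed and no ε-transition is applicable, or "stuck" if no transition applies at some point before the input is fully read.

(q0, cab, $)
  read c, top $: go to q2, push X$ → (q2, ab, X$)
  read a, top X: go to q2, push ε → (q2, b, $)
  ε-move, top $: go to q2, push VV$ → (q2, b, VV$)
  ε-move, top V: go to q1, push ε → (q1, b, V$)
  read b, top V: go to q0, push V → (q0, ε, V$)
  ε-move, top V: go to q1, push ε → (q1, ε, $)
All input consumed; M is in state q1.

q1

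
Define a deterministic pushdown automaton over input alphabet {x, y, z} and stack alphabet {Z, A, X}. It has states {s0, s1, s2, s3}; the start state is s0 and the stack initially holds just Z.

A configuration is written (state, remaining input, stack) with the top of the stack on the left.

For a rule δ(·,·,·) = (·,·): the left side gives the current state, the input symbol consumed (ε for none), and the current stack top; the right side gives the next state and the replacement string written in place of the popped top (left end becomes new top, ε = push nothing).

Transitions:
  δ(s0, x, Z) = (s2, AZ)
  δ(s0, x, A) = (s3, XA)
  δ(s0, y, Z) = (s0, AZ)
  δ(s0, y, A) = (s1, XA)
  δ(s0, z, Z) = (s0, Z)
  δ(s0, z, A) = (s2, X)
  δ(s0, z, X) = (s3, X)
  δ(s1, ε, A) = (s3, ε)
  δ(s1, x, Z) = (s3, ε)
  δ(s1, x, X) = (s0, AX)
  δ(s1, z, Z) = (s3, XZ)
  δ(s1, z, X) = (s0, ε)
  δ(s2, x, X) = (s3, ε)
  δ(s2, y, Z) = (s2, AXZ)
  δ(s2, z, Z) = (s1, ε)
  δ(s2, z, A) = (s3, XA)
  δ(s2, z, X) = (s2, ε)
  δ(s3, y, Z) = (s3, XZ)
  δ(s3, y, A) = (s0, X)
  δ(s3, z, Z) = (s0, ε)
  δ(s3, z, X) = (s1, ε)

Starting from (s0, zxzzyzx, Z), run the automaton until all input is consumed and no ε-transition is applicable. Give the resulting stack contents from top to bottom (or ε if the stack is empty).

(s0, zxzzyzx, Z)
  read z, top Z: go to s0, push Z → (s0, xzzyzx, Z)
  read x, top Z: go to s2, push AZ → (s2, zzyzx, AZ)
  read z, top A: go to s3, push XA → (s3, zyzx, XAZ)
  read z, top X: go to s1, push ε → (s1, yzx, AZ)
  ε-move, top A: go to s3, push ε → (s3, yzx, Z)
  read y, top Z: go to s3, push XZ → (s3, zx, XZ)
  read z, top X: go to s1, push ε → (s1, x, Z)
  read x, top Z: go to s3, push ε → (s3, ε, ε)
All input consumed in state s3 with stack ε.

ε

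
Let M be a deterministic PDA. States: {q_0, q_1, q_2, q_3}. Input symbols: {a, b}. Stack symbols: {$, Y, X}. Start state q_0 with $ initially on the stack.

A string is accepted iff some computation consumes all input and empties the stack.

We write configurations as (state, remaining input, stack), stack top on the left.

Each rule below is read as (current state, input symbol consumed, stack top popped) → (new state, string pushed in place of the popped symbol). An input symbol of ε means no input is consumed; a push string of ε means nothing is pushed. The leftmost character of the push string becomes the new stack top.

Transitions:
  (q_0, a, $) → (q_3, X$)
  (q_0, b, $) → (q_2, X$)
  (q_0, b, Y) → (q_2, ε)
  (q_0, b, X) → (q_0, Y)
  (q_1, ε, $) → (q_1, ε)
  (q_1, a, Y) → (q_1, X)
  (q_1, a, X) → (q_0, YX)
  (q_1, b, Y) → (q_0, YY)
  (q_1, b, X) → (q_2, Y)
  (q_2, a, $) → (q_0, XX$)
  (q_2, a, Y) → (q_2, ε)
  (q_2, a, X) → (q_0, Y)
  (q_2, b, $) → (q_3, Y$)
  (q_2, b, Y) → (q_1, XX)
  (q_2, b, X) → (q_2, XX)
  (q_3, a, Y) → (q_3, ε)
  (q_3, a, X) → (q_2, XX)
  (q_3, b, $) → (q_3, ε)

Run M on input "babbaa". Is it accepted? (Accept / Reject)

Reject

(q_0, babbaa, $) ⊢ (q_2, abbaa, X$) ⊢ (q_0, bbaa, Y$) ⊢ (q_2, baa, $) ⊢ (q_3, aa, Y$) ⊢ (q_3, a, $)
No transition applies at (q_3, a, $); input not fully consumed.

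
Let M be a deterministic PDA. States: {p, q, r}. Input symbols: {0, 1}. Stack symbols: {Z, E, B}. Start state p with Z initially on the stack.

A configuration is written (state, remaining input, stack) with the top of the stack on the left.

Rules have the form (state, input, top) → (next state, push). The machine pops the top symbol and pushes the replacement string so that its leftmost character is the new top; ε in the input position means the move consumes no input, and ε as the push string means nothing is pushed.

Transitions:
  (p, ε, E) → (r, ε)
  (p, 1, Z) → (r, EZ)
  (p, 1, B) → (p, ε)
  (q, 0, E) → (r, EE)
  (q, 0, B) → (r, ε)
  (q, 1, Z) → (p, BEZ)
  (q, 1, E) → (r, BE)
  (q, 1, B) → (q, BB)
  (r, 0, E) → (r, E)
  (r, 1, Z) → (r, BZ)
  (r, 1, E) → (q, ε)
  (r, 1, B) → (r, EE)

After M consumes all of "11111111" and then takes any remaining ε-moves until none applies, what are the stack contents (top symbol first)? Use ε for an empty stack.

BEZ

(p, 11111111, Z)
  read 1, top Z: go to r, push EZ → (r, 1111111, EZ)
  read 1, top E: go to q, push ε → (q, 111111, Z)
  read 1, top Z: go to p, push BEZ → (p, 11111, BEZ)
  read 1, top B: go to p, push ε → (p, 1111, EZ)
  ε-move, top E: go to r, push ε → (r, 1111, Z)
  read 1, top Z: go to r, push BZ → (r, 111, BZ)
  read 1, top B: go to r, push EE → (r, 11, EEZ)
  read 1, top E: go to q, push ε → (q, 1, EZ)
  read 1, top E: go to r, push BE → (r, ε, BEZ)
All input consumed in state r with stack BEZ.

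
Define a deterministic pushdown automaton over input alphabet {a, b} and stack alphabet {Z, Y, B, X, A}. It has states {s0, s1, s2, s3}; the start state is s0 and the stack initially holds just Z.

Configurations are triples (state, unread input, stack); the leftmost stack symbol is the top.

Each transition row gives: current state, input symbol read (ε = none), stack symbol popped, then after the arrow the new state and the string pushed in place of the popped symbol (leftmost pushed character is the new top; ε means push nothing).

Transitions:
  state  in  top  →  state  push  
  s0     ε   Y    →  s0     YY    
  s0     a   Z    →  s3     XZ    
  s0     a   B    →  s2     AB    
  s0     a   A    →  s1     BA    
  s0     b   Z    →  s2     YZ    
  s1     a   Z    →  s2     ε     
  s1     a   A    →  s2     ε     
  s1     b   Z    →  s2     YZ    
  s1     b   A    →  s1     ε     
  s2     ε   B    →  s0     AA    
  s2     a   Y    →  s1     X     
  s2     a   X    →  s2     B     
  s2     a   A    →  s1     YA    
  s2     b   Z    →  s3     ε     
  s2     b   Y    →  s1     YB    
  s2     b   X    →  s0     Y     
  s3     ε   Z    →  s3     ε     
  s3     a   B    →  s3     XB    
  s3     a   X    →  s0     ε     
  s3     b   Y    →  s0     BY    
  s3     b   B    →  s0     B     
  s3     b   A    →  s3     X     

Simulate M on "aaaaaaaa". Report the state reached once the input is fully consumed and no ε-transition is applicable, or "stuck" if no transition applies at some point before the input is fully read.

s0

(s0, aaaaaaaa, Z)
  read a, top Z: go to s3, push XZ → (s3, aaaaaaa, XZ)
  read a, top X: go to s0, push ε → (s0, aaaaaa, Z)
  read a, top Z: go to s3, push XZ → (s3, aaaaa, XZ)
  read a, top X: go to s0, push ε → (s0, aaaa, Z)
  read a, top Z: go to s3, push XZ → (s3, aaa, XZ)
  read a, top X: go to s0, push ε → (s0, aa, Z)
  read a, top Z: go to s3, push XZ → (s3, a, XZ)
  read a, top X: go to s0, push ε → (s0, ε, Z)
All input consumed; M is in state s0.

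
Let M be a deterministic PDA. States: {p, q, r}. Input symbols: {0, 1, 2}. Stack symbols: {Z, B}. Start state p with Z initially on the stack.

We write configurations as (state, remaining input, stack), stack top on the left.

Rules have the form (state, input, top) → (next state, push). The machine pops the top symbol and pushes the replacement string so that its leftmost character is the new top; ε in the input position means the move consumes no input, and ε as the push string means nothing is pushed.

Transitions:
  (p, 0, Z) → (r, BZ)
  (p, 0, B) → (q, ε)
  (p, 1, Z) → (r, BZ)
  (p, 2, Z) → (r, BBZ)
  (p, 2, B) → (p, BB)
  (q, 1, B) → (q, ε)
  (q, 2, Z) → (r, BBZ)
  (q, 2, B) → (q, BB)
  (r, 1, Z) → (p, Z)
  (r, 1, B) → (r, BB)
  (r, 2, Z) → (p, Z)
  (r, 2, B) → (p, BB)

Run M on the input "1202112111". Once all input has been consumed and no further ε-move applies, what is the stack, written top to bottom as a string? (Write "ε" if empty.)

BBBBBZ

(p, 1202112111, Z)
  read 1, top Z: go to r, push BZ → (r, 202112111, BZ)
  read 2, top B: go to p, push BB → (p, 02112111, BBZ)
  read 0, top B: go to q, push ε → (q, 2112111, BZ)
  read 2, top B: go to q, push BB → (q, 112111, BBZ)
  read 1, top B: go to q, push ε → (q, 12111, BZ)
  read 1, top B: go to q, push ε → (q, 2111, Z)
  read 2, top Z: go to r, push BBZ → (r, 111, BBZ)
  read 1, top B: go to r, push BB → (r, 11, BBBZ)
  read 1, top B: go to r, push BB → (r, 1, BBBBZ)
  read 1, top B: go to r, push BB → (r, ε, BBBBBZ)
All input consumed in state r with stack BBBBBZ.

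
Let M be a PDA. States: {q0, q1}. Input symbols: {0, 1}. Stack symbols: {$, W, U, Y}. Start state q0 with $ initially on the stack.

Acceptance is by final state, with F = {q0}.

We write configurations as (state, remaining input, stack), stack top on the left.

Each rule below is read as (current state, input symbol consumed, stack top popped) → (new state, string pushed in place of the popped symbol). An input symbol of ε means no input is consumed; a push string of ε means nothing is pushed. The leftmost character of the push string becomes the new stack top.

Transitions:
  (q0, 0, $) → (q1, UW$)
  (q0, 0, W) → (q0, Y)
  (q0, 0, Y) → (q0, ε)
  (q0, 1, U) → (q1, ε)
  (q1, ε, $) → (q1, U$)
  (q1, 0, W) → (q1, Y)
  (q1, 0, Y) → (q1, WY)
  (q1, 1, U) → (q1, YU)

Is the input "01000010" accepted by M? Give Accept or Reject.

No computation consumes all input and reaches a final state.

Reject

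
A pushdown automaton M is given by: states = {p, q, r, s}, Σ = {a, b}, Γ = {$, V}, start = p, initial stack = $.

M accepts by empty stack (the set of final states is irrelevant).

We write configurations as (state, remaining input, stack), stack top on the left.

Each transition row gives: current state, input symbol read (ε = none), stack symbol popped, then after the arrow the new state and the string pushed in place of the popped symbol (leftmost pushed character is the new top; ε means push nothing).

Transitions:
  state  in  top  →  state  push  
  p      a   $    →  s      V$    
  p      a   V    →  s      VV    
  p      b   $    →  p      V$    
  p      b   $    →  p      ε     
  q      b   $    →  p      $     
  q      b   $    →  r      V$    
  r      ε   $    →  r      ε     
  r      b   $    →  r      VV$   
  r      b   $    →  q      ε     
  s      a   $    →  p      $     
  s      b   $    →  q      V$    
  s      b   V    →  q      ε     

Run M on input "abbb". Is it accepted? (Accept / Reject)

Accept

One accepting computation: (p, abbb, $) ⊢ (s, bbb, V$) ⊢ (q, bb, $) ⊢ (p, b, $) ⊢ (p, ε, ε)
All input consumed and the stack is empty.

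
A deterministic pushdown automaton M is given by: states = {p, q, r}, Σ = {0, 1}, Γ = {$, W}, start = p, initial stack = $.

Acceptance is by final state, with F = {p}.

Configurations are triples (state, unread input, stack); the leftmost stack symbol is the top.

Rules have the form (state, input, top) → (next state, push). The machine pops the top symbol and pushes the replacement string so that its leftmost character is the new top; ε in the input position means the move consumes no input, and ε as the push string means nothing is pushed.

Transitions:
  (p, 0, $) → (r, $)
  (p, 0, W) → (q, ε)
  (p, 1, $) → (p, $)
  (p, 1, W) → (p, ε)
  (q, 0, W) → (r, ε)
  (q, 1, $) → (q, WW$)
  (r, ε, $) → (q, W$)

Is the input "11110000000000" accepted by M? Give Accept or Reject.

Reject

(p, 11110000000000, $)
  read 1, top $: go to p, push $ → (p, 1110000000000, $)
  read 1, top $: go to p, push $ → (p, 110000000000, $)
  read 1, top $: go to p, push $ → (p, 10000000000, $)
  read 1, top $: go to p, push $ → (p, 0000000000, $)
  read 0, top $: go to r, push $ → (r, 000000000, $)
  ε-move, top $: go to q, push W$ → (q, 000000000, W$)
  read 0, top W: go to r, push ε → (r, 00000000, $)
  ε-move, top $: go to q, push W$ → (q, 00000000, W$)
  read 0, top W: go to r, push ε → (r, 0000000, $)
  ε-move, top $: go to q, push W$ → (q, 0000000, W$)
  read 0, top W: go to r, push ε → (r, 000000, $)
  ε-move, top $: go to q, push W$ → (q, 000000, W$)
  read 0, top W: go to r, push ε → (r, 00000, $)
  ε-move, top $: go to q, push W$ → (q, 00000, W$)
  read 0, top W: go to r, push ε → (r, 0000, $)
  ε-move, top $: go to q, push W$ → (q, 0000, W$)
  read 0, top W: go to r, push ε → (r, 000, $)
  ε-move, top $: go to q, push W$ → (q, 000, W$)
  read 0, top W: go to r, push ε → (r, 00, $)
  ε-move, top $: go to q, push W$ → (q, 00, W$)
  read 0, top W: go to r, push ε → (r, 0, $)
  ε-move, top $: go to q, push W$ → (q, 0, W$)
  read 0, top W: go to r, push ε → (r, ε, $)
  ε-move, top $: go to q, push W$ → (q, ε, W$)
All input consumed; state q ∉ F and no further ε-move applies.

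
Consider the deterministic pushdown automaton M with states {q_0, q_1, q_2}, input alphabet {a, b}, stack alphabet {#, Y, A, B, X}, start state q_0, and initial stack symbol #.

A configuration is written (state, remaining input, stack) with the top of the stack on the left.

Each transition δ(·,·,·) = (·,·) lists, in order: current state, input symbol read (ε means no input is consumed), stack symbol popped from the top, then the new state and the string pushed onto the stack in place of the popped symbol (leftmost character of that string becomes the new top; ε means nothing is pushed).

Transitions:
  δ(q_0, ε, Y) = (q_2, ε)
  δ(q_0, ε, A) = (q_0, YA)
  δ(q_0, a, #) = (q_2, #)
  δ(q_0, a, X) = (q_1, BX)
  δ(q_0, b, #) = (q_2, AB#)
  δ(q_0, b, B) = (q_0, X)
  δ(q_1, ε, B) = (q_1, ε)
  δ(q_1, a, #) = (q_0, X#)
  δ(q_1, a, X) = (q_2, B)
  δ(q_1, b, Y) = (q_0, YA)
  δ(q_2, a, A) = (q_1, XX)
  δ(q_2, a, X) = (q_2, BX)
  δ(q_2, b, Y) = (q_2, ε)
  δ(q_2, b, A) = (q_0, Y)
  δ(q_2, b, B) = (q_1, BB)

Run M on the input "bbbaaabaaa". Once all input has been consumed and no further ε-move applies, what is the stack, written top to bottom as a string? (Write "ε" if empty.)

B#

(q_0, bbbaaabaaa, #) ⊢ (q_2, bbaaabaaa, AB#) ⊢ (q_0, baaabaaa, YB#) ⊢ (q_2, baaabaaa, B#) ⊢ (q_1, aaabaaa, BB#) ⊢ (q_1, aaabaaa, B#) ⊢ (q_1, aaabaaa, #) ⊢ (q_0, aabaaa, X#) ⊢ (q_1, abaaa, BX#) ⊢ (q_1, abaaa, X#) ⊢ (q_2, baaa, B#) ⊢ (q_1, aaa, BB#) ⊢ (q_1, aaa, B#) ⊢ (q_1, aaa, #) ⊢ (q_0, aa, X#) ⊢ (q_1, a, BX#) ⊢ (q_1, a, X#) ⊢ (q_2, ε, B#)
All input consumed in state q_2 with stack B#.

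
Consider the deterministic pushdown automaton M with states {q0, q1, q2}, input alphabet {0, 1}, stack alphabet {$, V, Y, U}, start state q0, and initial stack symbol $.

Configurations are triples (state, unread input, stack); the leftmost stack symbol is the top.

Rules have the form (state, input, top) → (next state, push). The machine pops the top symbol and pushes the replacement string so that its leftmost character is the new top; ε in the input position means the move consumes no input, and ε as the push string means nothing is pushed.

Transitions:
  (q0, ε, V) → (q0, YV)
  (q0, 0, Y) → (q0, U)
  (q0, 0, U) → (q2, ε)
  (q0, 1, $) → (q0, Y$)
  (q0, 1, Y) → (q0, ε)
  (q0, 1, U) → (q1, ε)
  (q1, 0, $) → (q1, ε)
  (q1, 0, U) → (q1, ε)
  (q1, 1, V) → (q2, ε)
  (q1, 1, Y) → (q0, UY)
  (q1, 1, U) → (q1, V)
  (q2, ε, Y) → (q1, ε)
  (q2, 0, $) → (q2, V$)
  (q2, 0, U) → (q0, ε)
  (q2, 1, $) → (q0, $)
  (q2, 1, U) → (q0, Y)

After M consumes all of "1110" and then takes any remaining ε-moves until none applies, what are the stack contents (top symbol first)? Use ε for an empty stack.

(q0, 1110, $)
  read 1, top $: go to q0, push Y$ → (q0, 110, Y$)
  read 1, top Y: go to q0, push ε → (q0, 10, $)
  read 1, top $: go to q0, push Y$ → (q0, 0, Y$)
  read 0, top Y: go to q0, push U → (q0, ε, U$)
All input consumed in state q0 with stack U$.

U$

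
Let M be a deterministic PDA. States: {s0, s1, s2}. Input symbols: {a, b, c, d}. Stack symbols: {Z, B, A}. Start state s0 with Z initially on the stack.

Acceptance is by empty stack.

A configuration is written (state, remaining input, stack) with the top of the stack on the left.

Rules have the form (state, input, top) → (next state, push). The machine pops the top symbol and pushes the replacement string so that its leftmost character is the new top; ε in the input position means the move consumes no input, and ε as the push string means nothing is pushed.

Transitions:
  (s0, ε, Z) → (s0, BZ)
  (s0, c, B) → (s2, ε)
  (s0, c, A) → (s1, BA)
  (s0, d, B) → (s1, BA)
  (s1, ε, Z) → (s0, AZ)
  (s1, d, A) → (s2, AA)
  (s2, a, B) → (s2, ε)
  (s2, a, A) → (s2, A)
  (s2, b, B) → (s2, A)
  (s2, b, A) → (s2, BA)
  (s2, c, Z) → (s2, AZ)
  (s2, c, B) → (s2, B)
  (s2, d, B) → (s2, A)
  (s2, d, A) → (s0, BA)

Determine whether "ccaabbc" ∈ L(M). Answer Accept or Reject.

(s0, ccaabbc, Z)
  ε-move, top Z: go to s0, push BZ → (s0, ccaabbc, BZ)
  read c, top B: go to s2, push ε → (s2, caabbc, Z)
  read c, top Z: go to s2, push AZ → (s2, aabbc, AZ)
  read a, top A: go to s2, push A → (s2, abbc, AZ)
  read a, top A: go to s2, push A → (s2, bbc, AZ)
  read b, top A: go to s2, push BA → (s2, bc, BAZ)
  read b, top B: go to s2, push A → (s2, c, AAZ)
No transition applies at (s2, c, AAZ); input not fully consumed.

Reject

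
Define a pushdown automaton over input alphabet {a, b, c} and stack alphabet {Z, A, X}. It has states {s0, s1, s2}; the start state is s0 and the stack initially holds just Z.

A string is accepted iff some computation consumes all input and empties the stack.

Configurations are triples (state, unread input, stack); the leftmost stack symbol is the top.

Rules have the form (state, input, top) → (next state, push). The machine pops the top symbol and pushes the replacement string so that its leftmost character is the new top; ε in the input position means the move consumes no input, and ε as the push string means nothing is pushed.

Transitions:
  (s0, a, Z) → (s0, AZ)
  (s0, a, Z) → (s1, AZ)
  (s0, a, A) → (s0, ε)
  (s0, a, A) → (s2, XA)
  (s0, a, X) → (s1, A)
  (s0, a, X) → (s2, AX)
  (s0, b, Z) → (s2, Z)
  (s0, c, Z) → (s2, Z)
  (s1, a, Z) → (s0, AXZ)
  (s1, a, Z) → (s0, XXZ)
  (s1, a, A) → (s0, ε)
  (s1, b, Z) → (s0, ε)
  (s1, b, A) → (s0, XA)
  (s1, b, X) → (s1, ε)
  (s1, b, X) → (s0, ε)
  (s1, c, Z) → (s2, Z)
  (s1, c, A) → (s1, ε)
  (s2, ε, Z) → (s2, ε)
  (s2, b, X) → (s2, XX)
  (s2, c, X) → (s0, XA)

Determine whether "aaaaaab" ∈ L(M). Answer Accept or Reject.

One accepting computation: (s0, aaaaaab, Z) ⊢ (s0, aaaaab, AZ) ⊢ (s0, aaaab, Z) ⊢ (s0, aaab, AZ) ⊢ (s0, aab, Z) ⊢ (s0, ab, AZ) ⊢ (s0, b, Z) ⊢ (s2, ε, Z) ⊢ (s2, ε, ε)
All input consumed and the stack is empty.

Accept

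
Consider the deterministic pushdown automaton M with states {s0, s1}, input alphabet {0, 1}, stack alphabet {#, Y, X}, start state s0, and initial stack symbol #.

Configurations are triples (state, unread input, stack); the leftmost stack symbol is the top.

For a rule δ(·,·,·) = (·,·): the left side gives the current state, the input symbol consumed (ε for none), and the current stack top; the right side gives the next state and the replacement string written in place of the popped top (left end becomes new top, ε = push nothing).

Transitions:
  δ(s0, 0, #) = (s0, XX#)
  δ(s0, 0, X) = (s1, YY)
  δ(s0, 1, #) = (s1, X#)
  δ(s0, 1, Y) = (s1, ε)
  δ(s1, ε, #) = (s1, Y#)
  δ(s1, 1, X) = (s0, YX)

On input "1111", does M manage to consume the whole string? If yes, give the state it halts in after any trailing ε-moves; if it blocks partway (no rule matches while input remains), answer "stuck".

s0

(s0, 1111, #)
  read 1, top #: go to s1, push X# → (s1, 111, X#)
  read 1, top X: go to s0, push YX → (s0, 11, YX#)
  read 1, top Y: go to s1, push ε → (s1, 1, X#)
  read 1, top X: go to s0, push YX → (s0, ε, YX#)
All input consumed; M is in state s0.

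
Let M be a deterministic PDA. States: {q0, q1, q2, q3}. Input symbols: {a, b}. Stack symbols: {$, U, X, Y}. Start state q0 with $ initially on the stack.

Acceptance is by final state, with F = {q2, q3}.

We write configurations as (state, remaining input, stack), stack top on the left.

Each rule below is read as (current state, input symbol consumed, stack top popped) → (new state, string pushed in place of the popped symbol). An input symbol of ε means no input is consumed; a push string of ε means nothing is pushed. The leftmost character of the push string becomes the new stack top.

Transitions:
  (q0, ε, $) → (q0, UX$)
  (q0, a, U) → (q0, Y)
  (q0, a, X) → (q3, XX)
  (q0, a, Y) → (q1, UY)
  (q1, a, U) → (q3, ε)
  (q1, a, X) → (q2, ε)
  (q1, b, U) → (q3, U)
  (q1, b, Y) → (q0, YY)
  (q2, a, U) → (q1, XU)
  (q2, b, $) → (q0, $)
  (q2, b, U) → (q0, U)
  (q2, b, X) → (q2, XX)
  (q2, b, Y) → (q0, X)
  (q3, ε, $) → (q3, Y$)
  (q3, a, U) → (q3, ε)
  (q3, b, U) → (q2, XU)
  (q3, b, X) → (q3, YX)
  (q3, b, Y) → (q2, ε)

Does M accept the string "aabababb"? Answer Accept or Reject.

(q0, aabababb, $)
  ε-move, top $: go to q0, push UX$ → (q0, aabababb, UX$)
  read a, top U: go to q0, push Y → (q0, abababb, YX$)
  read a, top Y: go to q1, push UY → (q1, bababb, UYX$)
  read b, top U: go to q3, push U → (q3, ababb, UYX$)
  read a, top U: go to q3, push ε → (q3, babb, YX$)
  read b, top Y: go to q2, push ε → (q2, abb, X$)
No transition applies at (q2, abb, X$); input not fully consumed.

Reject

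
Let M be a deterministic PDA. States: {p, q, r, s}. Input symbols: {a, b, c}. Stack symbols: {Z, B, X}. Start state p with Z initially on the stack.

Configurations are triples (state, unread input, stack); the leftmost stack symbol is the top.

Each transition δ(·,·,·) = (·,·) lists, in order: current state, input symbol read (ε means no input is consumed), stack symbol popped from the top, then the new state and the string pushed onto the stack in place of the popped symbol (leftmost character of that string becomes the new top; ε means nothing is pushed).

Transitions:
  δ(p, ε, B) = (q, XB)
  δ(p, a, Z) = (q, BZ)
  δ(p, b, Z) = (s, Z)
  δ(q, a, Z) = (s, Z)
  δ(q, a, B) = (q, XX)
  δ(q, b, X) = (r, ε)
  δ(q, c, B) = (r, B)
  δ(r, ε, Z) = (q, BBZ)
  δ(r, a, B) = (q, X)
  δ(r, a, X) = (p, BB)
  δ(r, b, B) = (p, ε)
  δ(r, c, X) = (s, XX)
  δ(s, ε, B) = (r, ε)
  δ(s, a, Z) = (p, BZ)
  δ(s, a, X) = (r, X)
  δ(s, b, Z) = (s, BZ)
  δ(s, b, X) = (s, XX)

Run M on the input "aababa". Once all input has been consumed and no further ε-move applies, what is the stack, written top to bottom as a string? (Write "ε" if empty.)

XBZ

(p, aababa, Z)
  read a, top Z: go to q, push BZ → (q, ababa, BZ)
  read a, top B: go to q, push XX → (q, baba, XXZ)
  read b, top X: go to r, push ε → (r, aba, XZ)
  read a, top X: go to p, push BB → (p, ba, BBZ)
  ε-move, top B: go to q, push XB → (q, ba, XBBZ)
  read b, top X: go to r, push ε → (r, a, BBZ)
  read a, top B: go to q, push X → (q, ε, XBZ)
All input consumed in state q with stack XBZ.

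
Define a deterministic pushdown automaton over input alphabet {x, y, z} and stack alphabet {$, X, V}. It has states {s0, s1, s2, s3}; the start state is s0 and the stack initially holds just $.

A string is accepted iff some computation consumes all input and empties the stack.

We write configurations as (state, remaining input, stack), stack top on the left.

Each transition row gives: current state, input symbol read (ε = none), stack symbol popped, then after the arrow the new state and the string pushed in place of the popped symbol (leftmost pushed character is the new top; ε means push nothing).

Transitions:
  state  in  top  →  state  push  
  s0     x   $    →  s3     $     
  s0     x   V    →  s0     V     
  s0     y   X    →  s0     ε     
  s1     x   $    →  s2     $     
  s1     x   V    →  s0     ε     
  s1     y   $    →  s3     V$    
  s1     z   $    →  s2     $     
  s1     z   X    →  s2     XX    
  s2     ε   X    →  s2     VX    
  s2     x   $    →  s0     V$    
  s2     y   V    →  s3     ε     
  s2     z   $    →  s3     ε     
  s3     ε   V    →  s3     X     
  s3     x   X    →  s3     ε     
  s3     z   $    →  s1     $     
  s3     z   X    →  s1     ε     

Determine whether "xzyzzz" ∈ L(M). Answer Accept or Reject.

(s0, xzyzzz, $) ⊢ (s3, zyzzz, $) ⊢ (s1, yzzz, $) ⊢ (s3, zzz, V$) ⊢ (s3, zzz, X$) ⊢ (s1, zz, $) ⊢ (s2, z, $) ⊢ (s3, ε, ε)
All input consumed and the stack is empty.

Accept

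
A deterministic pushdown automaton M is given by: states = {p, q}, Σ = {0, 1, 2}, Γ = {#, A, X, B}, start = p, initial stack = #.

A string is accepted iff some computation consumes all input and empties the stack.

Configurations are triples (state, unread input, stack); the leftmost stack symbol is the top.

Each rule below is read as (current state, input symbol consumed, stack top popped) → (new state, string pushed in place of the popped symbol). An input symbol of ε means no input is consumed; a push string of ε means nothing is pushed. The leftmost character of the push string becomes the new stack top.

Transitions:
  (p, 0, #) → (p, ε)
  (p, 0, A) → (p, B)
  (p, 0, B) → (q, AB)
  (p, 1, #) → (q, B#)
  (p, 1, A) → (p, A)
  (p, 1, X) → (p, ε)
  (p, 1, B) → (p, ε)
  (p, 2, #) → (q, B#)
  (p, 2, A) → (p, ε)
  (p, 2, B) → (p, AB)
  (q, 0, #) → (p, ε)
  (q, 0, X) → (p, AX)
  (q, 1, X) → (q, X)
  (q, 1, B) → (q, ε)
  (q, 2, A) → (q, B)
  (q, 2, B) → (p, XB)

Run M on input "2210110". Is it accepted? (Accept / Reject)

Reject

(p, 2210110, #)
  read 2, top #: go to q, push B# → (q, 210110, B#)
  read 2, top B: go to p, push XB → (p, 10110, XB#)
  read 1, top X: go to p, push ε → (p, 0110, B#)
  read 0, top B: go to q, push AB → (q, 110, AB#)
No transition applies at (q, 110, AB#); input not fully consumed.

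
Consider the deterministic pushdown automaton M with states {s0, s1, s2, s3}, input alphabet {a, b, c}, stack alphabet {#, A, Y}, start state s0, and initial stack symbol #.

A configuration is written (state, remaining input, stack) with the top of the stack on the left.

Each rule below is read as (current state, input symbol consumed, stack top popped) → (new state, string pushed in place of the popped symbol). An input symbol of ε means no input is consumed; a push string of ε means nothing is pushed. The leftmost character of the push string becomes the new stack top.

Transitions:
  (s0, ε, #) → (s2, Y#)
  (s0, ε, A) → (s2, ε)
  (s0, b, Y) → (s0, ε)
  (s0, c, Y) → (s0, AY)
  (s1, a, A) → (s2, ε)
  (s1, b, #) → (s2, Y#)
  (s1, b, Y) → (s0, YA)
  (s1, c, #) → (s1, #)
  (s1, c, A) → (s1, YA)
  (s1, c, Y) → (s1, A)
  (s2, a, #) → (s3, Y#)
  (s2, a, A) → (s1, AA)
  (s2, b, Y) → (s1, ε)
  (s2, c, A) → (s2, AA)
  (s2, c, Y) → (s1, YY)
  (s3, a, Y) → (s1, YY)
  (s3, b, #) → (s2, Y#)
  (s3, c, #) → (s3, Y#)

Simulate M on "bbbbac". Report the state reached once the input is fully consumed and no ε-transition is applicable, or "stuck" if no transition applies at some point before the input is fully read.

(s0, bbbbac, #)
  ε-move, top #: go to s2, push Y# → (s2, bbbbac, Y#)
  read b, top Y: go to s1, push ε → (s1, bbbac, #)
  read b, top #: go to s2, push Y# → (s2, bbac, Y#)
  read b, top Y: go to s1, push ε → (s1, bac, #)
  read b, top #: go to s2, push Y# → (s2, ac, Y#)
No transition for (s2, a, top Y); M blocks with input ac remaining.

stuck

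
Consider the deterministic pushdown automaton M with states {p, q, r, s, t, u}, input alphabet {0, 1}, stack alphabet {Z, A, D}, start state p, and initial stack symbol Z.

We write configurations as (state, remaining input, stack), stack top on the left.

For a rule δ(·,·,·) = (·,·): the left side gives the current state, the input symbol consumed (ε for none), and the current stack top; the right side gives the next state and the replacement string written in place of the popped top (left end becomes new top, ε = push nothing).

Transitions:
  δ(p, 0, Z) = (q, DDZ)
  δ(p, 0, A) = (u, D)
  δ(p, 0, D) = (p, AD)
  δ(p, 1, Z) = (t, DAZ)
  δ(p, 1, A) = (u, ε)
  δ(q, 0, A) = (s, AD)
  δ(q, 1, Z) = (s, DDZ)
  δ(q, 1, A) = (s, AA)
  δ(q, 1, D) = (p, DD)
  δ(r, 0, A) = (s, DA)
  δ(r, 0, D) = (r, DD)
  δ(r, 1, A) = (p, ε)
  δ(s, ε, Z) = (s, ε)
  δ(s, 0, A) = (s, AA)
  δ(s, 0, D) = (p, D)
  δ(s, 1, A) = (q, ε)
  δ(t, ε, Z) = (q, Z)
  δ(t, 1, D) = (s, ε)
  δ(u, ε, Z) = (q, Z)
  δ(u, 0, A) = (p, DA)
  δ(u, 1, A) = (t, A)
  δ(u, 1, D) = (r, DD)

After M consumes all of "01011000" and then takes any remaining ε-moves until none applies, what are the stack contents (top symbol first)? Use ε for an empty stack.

DDDDDDDZ

(p, 01011000, Z)
  read 0, top Z: go to q, push DDZ → (q, 1011000, DDZ)
  read 1, top D: go to p, push DD → (p, 011000, DDDZ)
  read 0, top D: go to p, push AD → (p, 11000, ADDDZ)
  read 1, top A: go to u, push ε → (u, 1000, DDDZ)
  read 1, top D: go to r, push DD → (r, 000, DDDDZ)
  read 0, top D: go to r, push DD → (r, 00, DDDDDZ)
  read 0, top D: go to r, push DD → (r, 0, DDDDDDZ)
  read 0, top D: go to r, push DD → (r, ε, DDDDDDDZ)
All input consumed in state r with stack DDDDDDDZ.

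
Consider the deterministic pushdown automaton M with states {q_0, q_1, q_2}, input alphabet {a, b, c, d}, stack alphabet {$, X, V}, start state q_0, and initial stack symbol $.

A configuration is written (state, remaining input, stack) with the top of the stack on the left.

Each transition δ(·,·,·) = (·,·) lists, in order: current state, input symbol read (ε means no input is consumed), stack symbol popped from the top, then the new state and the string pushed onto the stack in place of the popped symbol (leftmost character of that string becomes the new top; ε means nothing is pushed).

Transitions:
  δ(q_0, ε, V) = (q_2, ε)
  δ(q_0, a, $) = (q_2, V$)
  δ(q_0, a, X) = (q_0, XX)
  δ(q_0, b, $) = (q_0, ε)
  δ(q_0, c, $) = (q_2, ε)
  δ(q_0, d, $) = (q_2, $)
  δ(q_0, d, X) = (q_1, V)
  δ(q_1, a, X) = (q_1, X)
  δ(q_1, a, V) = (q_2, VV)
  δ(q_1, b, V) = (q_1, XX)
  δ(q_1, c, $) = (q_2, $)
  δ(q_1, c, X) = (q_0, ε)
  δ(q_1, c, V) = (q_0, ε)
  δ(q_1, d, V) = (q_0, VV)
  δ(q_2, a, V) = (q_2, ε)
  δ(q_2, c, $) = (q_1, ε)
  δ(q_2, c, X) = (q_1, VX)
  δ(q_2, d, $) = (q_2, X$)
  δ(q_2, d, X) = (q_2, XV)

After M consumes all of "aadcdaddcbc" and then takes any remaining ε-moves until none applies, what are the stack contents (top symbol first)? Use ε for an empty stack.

XXVV$

(q_0, aadcdaddcbc, $)
  read a, top $: go to q_2, push V$ → (q_2, adcdaddcbc, V$)
  read a, top V: go to q_2, push ε → (q_2, dcdaddcbc, $)
  read d, top $: go to q_2, push X$ → (q_2, cdaddcbc, X$)
  read c, top X: go to q_1, push VX → (q_1, daddcbc, VX$)
  read d, top V: go to q_0, push VV → (q_0, addcbc, VVX$)
  ε-move, top V: go to q_2, push ε → (q_2, addcbc, VX$)
  read a, top V: go to q_2, push ε → (q_2, ddcbc, X$)
  read d, top X: go to q_2, push XV → (q_2, dcbc, XV$)
  read d, top X: go to q_2, push XV → (q_2, cbc, XVV$)
  read c, top X: go to q_1, push VX → (q_1, bc, VXVV$)
  read b, top V: go to q_1, push XX → (q_1, c, XXXVV$)
  read c, top X: go to q_0, push ε → (q_0, ε, XXVV$)
All input consumed in state q_0 with stack XXVV$.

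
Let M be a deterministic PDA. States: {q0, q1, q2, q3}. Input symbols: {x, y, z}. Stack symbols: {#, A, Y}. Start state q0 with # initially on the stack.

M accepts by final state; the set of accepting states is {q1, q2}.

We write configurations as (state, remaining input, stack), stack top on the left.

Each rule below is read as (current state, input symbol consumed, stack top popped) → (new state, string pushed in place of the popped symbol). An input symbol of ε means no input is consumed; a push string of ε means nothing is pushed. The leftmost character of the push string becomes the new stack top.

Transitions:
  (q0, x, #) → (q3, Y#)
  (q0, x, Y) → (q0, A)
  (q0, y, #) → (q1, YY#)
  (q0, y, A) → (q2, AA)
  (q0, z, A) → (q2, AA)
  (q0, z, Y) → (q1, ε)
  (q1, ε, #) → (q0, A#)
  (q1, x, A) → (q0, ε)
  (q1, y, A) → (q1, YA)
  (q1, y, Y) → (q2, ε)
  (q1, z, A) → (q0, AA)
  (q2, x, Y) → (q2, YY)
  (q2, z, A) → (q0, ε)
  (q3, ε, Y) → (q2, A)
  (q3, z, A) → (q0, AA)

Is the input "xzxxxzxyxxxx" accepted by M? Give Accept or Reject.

(q0, xzxxxzxyxxxx, #)
  read x, top #: go to q3, push Y# → (q3, zxxxzxyxxxx, Y#)
  ε-move, top Y: go to q2, push A → (q2, zxxxzxyxxxx, A#)
  read z, top A: go to q0, push ε → (q0, xxxzxyxxxx, #)
  read x, top #: go to q3, push Y# → (q3, xxzxyxxxx, Y#)
  ε-move, top Y: go to q2, push A → (q2, xxzxyxxxx, A#)
No transition applies at (q2, xxzxyxxxx, A#); input not fully consumed.

Reject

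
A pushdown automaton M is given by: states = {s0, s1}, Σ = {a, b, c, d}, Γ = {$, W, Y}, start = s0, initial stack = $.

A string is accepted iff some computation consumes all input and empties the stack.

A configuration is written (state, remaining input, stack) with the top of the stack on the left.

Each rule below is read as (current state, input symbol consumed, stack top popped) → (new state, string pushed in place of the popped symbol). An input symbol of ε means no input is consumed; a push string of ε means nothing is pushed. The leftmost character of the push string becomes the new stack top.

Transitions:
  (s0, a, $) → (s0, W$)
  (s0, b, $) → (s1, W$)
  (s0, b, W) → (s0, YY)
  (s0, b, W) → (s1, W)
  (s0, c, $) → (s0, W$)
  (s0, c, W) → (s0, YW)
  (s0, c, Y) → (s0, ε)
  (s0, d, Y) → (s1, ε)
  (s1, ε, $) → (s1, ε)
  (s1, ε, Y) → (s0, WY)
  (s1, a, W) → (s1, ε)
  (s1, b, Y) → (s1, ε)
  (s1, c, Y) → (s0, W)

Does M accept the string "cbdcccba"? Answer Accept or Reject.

Accept

One accepting computation: (s0, cbdcccba, $) ⊢ (s0, bdcccba, W$) ⊢ (s0, dcccba, YY$) ⊢ (s1, cccba, Y$) ⊢ (s0, ccba, W$) ⊢ (s0, cba, YW$) ⊢ (s0, ba, W$) ⊢ (s1, a, W$) ⊢ (s1, ε, $) ⊢ (s1, ε, ε)
All input consumed and the stack is empty.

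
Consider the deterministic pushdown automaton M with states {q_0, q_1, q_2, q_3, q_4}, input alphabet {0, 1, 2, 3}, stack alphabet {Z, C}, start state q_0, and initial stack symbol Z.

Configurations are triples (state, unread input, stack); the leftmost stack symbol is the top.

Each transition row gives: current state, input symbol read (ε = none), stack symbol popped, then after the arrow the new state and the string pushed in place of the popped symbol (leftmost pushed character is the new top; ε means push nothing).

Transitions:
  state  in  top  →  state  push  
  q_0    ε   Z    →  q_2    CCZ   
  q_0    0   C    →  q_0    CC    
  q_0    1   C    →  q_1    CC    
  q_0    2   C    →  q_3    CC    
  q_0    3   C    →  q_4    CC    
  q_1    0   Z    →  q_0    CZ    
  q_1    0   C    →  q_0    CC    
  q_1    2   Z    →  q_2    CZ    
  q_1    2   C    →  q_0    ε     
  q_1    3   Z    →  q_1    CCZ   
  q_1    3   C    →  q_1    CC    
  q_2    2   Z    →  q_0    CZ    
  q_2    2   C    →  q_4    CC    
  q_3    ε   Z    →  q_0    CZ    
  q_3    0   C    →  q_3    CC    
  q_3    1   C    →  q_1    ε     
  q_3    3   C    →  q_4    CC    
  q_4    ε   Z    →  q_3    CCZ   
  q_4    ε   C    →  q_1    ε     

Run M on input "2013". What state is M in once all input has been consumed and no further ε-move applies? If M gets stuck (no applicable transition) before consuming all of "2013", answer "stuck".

(q_0, 2013, Z)
  ε-move, top Z: go to q_2, push CCZ → (q_2, 2013, CCZ)
  read 2, top C: go to q_4, push CC → (q_4, 013, CCCZ)
  ε-move, top C: go to q_1, push ε → (q_1, 013, CCZ)
  read 0, top C: go to q_0, push CC → (q_0, 13, CCCZ)
  read 1, top C: go to q_1, push CC → (q_1, 3, CCCCZ)
  read 3, top C: go to q_1, push CC → (q_1, ε, CCCCCZ)
All input consumed; M is in state q_1.

q_1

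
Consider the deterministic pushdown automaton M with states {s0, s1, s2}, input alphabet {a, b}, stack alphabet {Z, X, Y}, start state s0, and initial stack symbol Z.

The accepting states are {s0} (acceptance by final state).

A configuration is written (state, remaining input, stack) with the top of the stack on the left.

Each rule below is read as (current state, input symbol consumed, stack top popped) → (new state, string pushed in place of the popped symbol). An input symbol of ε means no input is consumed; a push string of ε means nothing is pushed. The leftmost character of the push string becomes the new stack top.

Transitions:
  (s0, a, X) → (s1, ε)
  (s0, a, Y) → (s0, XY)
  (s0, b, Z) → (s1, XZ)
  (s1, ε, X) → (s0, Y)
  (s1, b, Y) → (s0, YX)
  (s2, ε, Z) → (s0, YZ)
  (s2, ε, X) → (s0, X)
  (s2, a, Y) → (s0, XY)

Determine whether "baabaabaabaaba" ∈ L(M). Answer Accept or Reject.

(s0, baabaabaabaaba, Z)
  read b, top Z: go to s1, push XZ → (s1, aabaabaabaaba, XZ)
  ε-move, top X: go to s0, push Y → (s0, aabaabaabaaba, YZ)
  read a, top Y: go to s0, push XY → (s0, abaabaabaaba, XYZ)
  read a, top X: go to s1, push ε → (s1, baabaabaaba, YZ)
  read b, top Y: go to s0, push YX → (s0, aabaabaaba, YXZ)
  read a, top Y: go to s0, push XY → (s0, abaabaaba, XYXZ)
  read a, top X: go to s1, push ε → (s1, baabaaba, YXZ)
  read b, top Y: go to s0, push YX → (s0, aabaaba, YXXZ)
  read a, top Y: go to s0, push XY → (s0, abaaba, XYXXZ)
  read a, top X: go to s1, push ε → (s1, baaba, YXXZ)
  read b, top Y: go to s0, push YX → (s0, aaba, YXXXZ)
  read a, top Y: go to s0, push XY → (s0, aba, XYXXXZ)
  read a, top X: go to s1, push ε → (s1, ba, YXXXZ)
  read b, top Y: go to s0, push YX → (s0, a, YXXXXZ)
  read a, top Y: go to s0, push XY → (s0, ε, XYXXXXZ)
All input consumed; state s0 ∈ F.

Accept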